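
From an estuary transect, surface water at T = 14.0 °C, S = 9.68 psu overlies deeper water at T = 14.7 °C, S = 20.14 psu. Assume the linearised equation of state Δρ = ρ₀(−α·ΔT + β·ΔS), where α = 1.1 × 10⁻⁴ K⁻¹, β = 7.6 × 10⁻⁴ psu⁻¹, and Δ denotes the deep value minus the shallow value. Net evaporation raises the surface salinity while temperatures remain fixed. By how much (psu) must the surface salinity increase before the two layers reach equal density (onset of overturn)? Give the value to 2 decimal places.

10.36 psu

Neutral buoyancy requires −α(T_deep − T_surf) + β(S_deep − S_surf′) = 0.
S_surf′ = S_deep − (α/β)·ΔT = 20.14 − (1.1 × 10⁻⁴/7.6 × 10⁻⁴)·(+0.7) = 20.0387 psu.
Increase required: 20.0387 − 9.68 = 10.3587 psu.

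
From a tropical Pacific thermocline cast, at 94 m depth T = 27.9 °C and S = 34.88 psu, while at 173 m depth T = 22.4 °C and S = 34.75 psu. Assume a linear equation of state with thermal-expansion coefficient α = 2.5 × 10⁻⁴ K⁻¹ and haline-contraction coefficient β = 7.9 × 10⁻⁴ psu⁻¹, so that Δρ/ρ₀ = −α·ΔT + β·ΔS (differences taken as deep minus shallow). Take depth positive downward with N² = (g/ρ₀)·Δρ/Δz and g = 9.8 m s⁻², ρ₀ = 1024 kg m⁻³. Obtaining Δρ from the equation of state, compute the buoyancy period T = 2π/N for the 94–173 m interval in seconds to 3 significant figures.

500 s

ΔT = -5.5 K, ΔS = -0.13 psu (deep − shallow).
Δρ/ρ₀ = −αΔT + βΔS = 1.375 × 10⁻³ − 1.027 × 10⁻⁴ = 1.2723 × 10⁻³, so Δρ ≈ 1.303 kg m⁻³.
N² = (g/ρ₀)·Δρ/Δz = g·(Δρ/ρ₀)/Δz = 9.8 × 1.2723 × 10⁻³ / 79 = 1.5783 × 10⁻⁴ s⁻².
N = √(1.5783 × 10⁻⁴) = 0.012563 rad s⁻¹ → T = 2π/N = 500.13 s ≈ 500 s.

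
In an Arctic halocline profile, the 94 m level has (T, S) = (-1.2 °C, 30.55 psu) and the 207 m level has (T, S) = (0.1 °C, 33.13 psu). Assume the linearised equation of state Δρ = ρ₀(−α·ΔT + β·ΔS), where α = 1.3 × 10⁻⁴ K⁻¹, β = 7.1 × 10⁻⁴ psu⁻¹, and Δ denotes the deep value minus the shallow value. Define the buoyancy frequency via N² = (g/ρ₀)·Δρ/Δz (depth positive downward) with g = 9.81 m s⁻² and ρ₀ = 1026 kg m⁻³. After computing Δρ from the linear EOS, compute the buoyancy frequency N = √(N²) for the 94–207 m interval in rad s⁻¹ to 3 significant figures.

ΔT = +1.3 K, ΔS = +2.58 psu (deep − shallow).
Δρ/ρ₀ = −αΔT + βΔS = -1.69 × 10⁻⁴ + 1.8318 × 10⁻³ = 1.6628 × 10⁻³, so Δρ ≈ 1.706 kg m⁻³.
N² = (g/ρ₀)·Δρ/Δz = g·(Δρ/ρ₀)/Δz = 9.81 × 1.6628 × 10⁻³ / 113 = 1.4435 × 10⁻⁴ s⁻².
N = √(1.4435 × 10⁻⁴) = 0.012015 rad s⁻¹ ≈ 0.0120 rad s⁻¹.

0.0120 rad s⁻¹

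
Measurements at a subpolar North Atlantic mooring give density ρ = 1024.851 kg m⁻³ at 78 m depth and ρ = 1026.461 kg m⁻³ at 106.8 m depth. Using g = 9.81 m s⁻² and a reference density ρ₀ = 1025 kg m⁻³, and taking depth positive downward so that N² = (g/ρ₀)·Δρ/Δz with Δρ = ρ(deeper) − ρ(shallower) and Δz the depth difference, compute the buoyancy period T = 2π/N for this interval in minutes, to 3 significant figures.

4.53 min

Δρ = 1026.461 − 1024.851 = 1.610 kg m⁻³ over Δz = 106.8 − 78 = 28.8 m.
N² = (9.81/1025) × (1.610/28.8) = 5.3503 × 10⁻⁴ s⁻².
N = √(5.3503 × 10⁻⁴) = 0.023131 rad s⁻¹, so T = 2π/N = 271.63 s = 4.5272 min ≈ 4.53 min.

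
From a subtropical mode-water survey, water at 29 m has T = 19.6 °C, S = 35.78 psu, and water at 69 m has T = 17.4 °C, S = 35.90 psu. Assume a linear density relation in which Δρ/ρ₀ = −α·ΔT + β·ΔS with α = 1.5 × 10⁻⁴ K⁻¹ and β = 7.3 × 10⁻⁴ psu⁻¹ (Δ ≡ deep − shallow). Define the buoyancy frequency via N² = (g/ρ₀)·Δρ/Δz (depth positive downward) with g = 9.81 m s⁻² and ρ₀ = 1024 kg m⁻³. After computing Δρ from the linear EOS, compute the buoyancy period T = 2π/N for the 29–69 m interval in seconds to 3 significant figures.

621 s

ΔT = -2.2 K, ΔS = +0.12 psu (deep − shallow).
Δρ/ρ₀ = −αΔT + βΔS = 3.30 × 10⁻⁴ + 8.76 × 10⁻⁵ = 4.176 × 10⁻⁴, so Δρ ≈ 0.4276 kg m⁻³.
N² = (g/ρ₀)·Δρ/Δz = g·(Δρ/ρ₀)/Δz = 9.81 × 4.176 × 10⁻⁴ / 40 = 1.0242 × 10⁻⁴ s⁻².
N = √(1.0242 × 10⁻⁴) = 0.010120 rad s⁻¹ → T = 2π/N = 620.87 s ≈ 621 s.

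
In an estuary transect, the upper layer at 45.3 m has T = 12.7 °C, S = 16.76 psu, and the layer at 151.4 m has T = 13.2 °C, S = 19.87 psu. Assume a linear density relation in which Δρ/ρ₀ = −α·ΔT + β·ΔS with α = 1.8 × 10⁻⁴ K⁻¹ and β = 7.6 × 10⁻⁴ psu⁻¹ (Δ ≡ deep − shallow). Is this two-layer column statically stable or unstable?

ΔT = 13.2 − 12.7 = +0.5 K and ΔS = 19.87 − 16.76 = +3.11 psu (deep − shallow).
−αΔT = -9.00 × 10⁻⁵; βΔS = 2.3636 × 10⁻³; sum Δρ/ρ₀ = 2.2736 × 10⁻³.
Δρ/ρ₀ > 0, so Δρ > 0: deeper water is denser → statically stable.

stable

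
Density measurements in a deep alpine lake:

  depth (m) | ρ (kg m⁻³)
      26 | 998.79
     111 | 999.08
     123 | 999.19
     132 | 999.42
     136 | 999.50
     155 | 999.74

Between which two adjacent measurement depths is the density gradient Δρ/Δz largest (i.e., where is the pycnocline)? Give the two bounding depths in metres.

Compute the density gradient over each adjacent pair:
  26–111 m: Δρ/Δz = 0.29/85 = 3.4 × 10⁻³ kg m⁻⁴
  111–123 m: Δρ/Δz = 0.11/12 = 9.2 × 10⁻³ kg m⁻⁴
  123–132 m: Δρ/Δz = 0.23/9 = 0.026 kg m⁻⁴
  132–136 m: Δρ/Δz = 0.08/4 = 0.020 kg m⁻⁴
  136–155 m: Δρ/Δz = 0.24/19 = 0.013 kg m⁻⁴
The largest gradient is in the 123–132 m interval — the pycnocline.

123–132 m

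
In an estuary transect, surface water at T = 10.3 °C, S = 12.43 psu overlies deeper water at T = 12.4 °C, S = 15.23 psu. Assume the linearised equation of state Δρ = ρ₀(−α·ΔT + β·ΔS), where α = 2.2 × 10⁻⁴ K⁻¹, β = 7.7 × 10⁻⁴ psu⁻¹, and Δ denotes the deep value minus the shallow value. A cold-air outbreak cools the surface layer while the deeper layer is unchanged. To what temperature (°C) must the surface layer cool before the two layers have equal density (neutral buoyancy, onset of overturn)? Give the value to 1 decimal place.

2.6 °C

Neutral buoyancy requires Δρ = 0, i.e. −α(T_deep − T_surf′) + β(S_deep − S_surf) = 0.
T_surf′ = T_deep − (β/α)·ΔS = 12.4 − (7.7 × 10⁻⁴/2.2 × 10⁻⁴)·(+2.80) = 2.600 °C.
Cooling required: 10.3 − (2.600) = 7.700 °C.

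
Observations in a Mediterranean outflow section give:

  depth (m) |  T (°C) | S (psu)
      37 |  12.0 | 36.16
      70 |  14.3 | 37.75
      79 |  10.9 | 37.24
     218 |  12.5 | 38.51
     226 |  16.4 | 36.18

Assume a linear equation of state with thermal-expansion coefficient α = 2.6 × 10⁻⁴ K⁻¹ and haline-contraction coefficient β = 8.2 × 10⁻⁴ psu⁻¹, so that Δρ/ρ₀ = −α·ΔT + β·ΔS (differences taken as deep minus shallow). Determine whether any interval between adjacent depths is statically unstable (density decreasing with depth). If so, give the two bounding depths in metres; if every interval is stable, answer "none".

Evaluate Δρ/ρ₀ = −αΔT + βΔS across each adjacent pair:
  37–70 m: −αΔT+βΔS = −(2.6 × 10⁻⁴)(+2.3)+(8.2 × 10⁻⁴)(+1.59) = 7.1 × 10⁻⁴ → stable
  70–79 m: −αΔT+βΔS = −(2.6 × 10⁻⁴)(-3.4)+(8.2 × 10⁻⁴)(-0.51) = 4.7 × 10⁻⁴ → stable
  79–218 m: −αΔT+βΔS = −(2.6 × 10⁻⁴)(+1.6)+(8.2 × 10⁻⁴)(+1.27) = 6.3 × 10⁻⁴ → stable
  218–226 m: −αΔT+βΔS = −(2.6 × 10⁻⁴)(+3.9)+(8.2 × 10⁻⁴)(-2.33) = -2.9 × 10⁻³ → UNSTABLE
The 218–226 m interval has Δρ < 0: lighter water underlies denser water.

218–226 m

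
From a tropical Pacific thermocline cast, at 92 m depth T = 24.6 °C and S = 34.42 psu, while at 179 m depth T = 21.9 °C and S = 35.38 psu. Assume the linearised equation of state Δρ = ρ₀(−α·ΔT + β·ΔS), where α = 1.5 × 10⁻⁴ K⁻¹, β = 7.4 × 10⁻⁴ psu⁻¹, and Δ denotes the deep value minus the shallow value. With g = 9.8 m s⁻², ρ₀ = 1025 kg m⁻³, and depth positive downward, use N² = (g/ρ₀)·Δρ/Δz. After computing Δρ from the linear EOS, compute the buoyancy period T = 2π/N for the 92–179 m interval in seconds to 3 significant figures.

561 s

ΔT = -2.7 K, ΔS = +0.96 psu (deep − shallow).
Δρ/ρ₀ = −αΔT + βΔS = 4.05 × 10⁻⁴ + 7.104 × 10⁻⁴ = 1.1154 × 10⁻³, so Δρ ≈ 1.143 kg m⁻³.
N² = (g/ρ₀)·Δρ/Δz = g·(Δρ/ρ₀)/Δz = 9.8 × 1.1154 × 10⁻³ / 87 = 1.2564 × 10⁻⁴ s⁻².
N = √(1.2564 × 10⁻⁴) = 0.011209 rad s⁻¹ → T = 2π/N = 560.55 s ≈ 561 s.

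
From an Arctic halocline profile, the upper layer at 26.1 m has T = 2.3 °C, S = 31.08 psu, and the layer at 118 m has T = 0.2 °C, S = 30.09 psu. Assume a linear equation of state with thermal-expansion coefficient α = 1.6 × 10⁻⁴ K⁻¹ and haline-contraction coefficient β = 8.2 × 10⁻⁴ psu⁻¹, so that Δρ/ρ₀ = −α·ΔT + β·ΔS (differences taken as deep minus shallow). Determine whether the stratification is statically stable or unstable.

ΔT = 0.2 − 2.3 = -2.1 K and ΔS = 30.09 − 31.08 = -0.99 psu (deep − shallow).
−αΔT = 3.36 × 10⁻⁴; βΔS = -8.118 × 10⁻⁴; sum Δρ/ρ₀ = -4.758 × 10⁻⁴.
Δρ/ρ₀ < 0, so Δρ < 0: deeper water is lighter → statically unstable; the column would overturn.

unstable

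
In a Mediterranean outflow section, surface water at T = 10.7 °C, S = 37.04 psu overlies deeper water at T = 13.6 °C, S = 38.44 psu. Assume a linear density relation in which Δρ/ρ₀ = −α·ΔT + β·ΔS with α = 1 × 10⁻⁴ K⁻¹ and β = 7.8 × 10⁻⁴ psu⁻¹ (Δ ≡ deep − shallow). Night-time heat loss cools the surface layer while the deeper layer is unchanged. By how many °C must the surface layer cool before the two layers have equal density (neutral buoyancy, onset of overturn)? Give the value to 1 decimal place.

8.0 °C

Neutral buoyancy requires Δρ = 0, i.e. −α(T_deep − T_surf′) + β(S_deep − S_surf) = 0.
T_surf′ = T_deep − (β/α)·ΔS = 13.6 − (7.8 × 10⁻⁴/1 × 10⁻⁴)·(+1.40) = 2.680 °C.
Cooling required: 10.7 − (2.680) = 8.020 °C.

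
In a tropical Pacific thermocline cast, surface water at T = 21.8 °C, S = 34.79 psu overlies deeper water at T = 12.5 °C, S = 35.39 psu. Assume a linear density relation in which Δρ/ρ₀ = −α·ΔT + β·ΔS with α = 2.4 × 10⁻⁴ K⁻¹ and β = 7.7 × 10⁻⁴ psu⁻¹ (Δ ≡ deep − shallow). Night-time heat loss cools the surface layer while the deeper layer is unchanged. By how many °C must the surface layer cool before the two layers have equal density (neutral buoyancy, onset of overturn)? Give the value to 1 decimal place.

Neutral buoyancy requires Δρ = 0, i.e. −α(T_deep − T_surf′) + β(S_deep − S_surf) = 0.
T_surf′ = T_deep − (β/α)·ΔS = 12.5 − (7.7 × 10⁻⁴/2.4 × 10⁻⁴)·(+0.60) = 10.575 °C.
Cooling required: 21.8 − (10.575) = 11.225 °C.

11.2 °C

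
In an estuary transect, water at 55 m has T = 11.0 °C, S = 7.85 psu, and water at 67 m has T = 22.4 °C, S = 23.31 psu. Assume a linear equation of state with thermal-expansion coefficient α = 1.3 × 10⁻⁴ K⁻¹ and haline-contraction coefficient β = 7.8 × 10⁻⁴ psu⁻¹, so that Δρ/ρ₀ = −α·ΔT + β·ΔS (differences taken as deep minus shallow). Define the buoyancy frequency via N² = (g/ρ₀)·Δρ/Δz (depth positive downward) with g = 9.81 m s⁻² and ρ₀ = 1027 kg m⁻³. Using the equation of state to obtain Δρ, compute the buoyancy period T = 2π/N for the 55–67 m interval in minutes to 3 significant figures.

ΔT = +11.4 K, ΔS = +15.46 psu (deep − shallow).
Δρ/ρ₀ = −αΔT + βΔS = -1.482 × 10⁻³ + 0.0120588 = 0.0105768, so Δρ ≈ 10.86 kg m⁻³.
N² = (g/ρ₀)·Δρ/Δz = g·(Δρ/ρ₀)/Δz = 9.81 × 0.0105768 / 12 = 8.6465 × 10⁻³ s⁻².
N = √(8.6465 × 10⁻³) = 0.092987 rad s⁻¹ → T = 2π/N = 67.571 s = 1.1262 min ≈ 1.13 min.

1.13 min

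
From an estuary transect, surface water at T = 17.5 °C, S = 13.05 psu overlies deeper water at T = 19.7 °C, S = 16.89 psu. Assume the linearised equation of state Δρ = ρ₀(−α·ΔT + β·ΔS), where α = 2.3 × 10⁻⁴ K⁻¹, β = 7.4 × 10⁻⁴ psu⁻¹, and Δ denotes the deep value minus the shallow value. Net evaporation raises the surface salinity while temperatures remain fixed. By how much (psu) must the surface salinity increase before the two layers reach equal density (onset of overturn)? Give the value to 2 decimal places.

3.16 psu

Neutral buoyancy requires −α(T_deep − T_surf) + β(S_deep − S_surf′) = 0.
S_surf′ = S_deep − (α/β)·ΔT = 16.89 − (2.3 × 10⁻⁴/7.4 × 10⁻⁴)·(+2.2) = 16.2062 psu.
Increase required: 16.2062 − 13.05 = 3.1562 psu.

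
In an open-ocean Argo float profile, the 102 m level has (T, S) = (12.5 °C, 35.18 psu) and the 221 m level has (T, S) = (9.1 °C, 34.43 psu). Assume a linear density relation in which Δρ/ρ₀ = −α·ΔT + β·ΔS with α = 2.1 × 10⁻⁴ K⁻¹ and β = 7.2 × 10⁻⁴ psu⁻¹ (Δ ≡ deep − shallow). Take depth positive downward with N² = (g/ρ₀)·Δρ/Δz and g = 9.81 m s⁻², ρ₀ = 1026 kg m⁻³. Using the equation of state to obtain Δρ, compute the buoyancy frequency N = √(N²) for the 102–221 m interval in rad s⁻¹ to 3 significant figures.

3.79 × 10⁻³ rad s⁻¹

ΔT = -3.4 K, ΔS = -0.75 psu (deep − shallow).
Δρ/ρ₀ = −αΔT + βΔS = 7.14 × 10⁻⁴ − 5.40 × 10⁻⁴ = 1.74 × 10⁻⁴, so Δρ ≈ 0.1785 kg m⁻³.
N² = (g/ρ₀)·Δρ/Δz = g·(Δρ/ρ₀)/Δz = 9.81 × 1.74 × 10⁻⁴ / 119 = 1.4344 × 10⁻⁵ s⁻².
N = √(1.4344 × 10⁻⁵) = 3.7873 × 10⁻³ rad s⁻¹ ≈ 3.79 × 10⁻³ rad s⁻¹.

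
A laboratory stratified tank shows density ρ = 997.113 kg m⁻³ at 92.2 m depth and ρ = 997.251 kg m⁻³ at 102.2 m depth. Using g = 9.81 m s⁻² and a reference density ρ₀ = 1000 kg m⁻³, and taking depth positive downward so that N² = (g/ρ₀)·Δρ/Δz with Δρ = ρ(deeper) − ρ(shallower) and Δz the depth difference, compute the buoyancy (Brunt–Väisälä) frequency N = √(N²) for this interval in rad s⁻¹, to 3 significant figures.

Δρ = 997.251 − 997.113 = 0.138 kg m⁻³ over Δz = 102.2 − 92.2 = 10 m.
N² = (9.81/1000) × (0.138/10) = 1.3538 × 10⁻⁴ s⁻².
N = √(1.3538 × 10⁻⁴) = 0.011635 rad s⁻¹ ≈ 0.0116 rad s⁻¹.

0.0116 rad s⁻¹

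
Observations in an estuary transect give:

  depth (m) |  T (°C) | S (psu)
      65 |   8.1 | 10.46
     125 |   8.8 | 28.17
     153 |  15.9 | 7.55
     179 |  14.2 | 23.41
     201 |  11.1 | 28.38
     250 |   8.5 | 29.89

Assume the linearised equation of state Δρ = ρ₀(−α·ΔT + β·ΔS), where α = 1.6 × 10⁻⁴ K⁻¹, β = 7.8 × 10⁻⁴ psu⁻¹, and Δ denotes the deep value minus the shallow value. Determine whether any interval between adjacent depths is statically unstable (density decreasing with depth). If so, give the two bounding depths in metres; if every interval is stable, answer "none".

125–153 m

Evaluate Δρ/ρ₀ = −αΔT + βΔS across each adjacent pair:
  65–125 m: −αΔT+βΔS = −(1.6 × 10⁻⁴)(+0.7)+(7.8 × 10⁻⁴)(+17.71) = 0.014 → stable
  125–153 m: −αΔT+βΔS = −(1.6 × 10⁻⁴)(+7.1)+(7.8 × 10⁻⁴)(-20.62) = -0.017 → UNSTABLE
  153–179 m: −αΔT+βΔS = −(1.6 × 10⁻⁴)(-1.7)+(7.8 × 10⁻⁴)(+15.86) = 0.013 → stable
  179–201 m: −αΔT+βΔS = −(1.6 × 10⁻⁴)(-3.1)+(7.8 × 10⁻⁴)(+4.97) = 4.4 × 10⁻³ → stable
  201–250 m: −αΔT+βΔS = −(1.6 × 10⁻⁴)(-2.6)+(7.8 × 10⁻⁴)(+1.51) = 1.6 × 10⁻³ → stable
The 125–153 m interval has Δρ < 0: lighter water underlies denser water.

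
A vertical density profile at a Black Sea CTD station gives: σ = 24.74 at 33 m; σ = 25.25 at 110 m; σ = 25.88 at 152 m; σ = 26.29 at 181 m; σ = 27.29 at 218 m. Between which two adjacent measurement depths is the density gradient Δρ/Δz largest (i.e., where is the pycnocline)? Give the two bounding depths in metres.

Compute the density gradient over each adjacent pair:
  33–110 m: Δρ/Δz = 0.51/77 = 6.6 × 10⁻³ kg m⁻⁴
  110–152 m: Δρ/Δz = 0.63/42 = 0.015 kg m⁻⁴
  152–181 m: Δρ/Δz = 0.41/29 = 0.014 kg m⁻⁴
  181–218 m: Δρ/Δz = 1.00/37 = 0.027 kg m⁻⁴
The largest gradient is in the 181–218 m interval — the pycnocline.

181–218 m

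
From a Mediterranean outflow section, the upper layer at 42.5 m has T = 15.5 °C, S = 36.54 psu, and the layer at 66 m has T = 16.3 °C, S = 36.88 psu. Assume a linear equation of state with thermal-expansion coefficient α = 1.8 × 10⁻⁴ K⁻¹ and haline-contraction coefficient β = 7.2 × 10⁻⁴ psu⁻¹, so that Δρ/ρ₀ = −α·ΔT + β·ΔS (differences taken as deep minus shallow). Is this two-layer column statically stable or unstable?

ΔT = 16.3 − 15.5 = +0.8 K and ΔS = 36.88 − 36.54 = +0.34 psu (deep − shallow).
−αΔT = -1.44 × 10⁻⁴; βΔS = 2.448 × 10⁻⁴; sum Δρ/ρ₀ = 1.008 × 10⁻⁴.
Δρ/ρ₀ > 0, so Δρ > 0: deeper water is denser → statically stable.

stable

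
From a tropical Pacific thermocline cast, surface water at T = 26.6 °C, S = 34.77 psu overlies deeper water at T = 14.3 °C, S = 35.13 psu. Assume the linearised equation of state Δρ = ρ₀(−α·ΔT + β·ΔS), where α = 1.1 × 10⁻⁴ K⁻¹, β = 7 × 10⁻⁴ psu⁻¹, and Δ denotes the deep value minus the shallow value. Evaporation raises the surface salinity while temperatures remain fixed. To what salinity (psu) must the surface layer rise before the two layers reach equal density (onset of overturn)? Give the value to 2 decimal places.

Neutral buoyancy requires −α(T_deep − T_surf) + β(S_deep − S_surf′) = 0.
S_surf′ = S_deep − (α/β)·ΔT = 35.13 − (1.1 × 10⁻⁴/7 × 10⁻⁴)·(-12.3) = 37.0629 psu.
Increase required: 37.0629 − 34.77 = 2.2929 psu.

37.06 psu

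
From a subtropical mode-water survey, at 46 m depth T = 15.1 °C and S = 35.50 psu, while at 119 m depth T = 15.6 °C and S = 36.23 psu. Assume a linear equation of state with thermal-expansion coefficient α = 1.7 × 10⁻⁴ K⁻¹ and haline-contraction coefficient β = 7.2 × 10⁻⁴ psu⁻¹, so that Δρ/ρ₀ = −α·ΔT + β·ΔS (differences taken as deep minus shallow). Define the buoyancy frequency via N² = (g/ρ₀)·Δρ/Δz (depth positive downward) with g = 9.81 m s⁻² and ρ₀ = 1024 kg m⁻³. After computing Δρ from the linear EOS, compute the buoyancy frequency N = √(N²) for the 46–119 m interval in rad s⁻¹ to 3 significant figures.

ΔT = +0.5 K, ΔS = +0.73 psu (deep − shallow).
Δρ/ρ₀ = −αΔT + βΔS = -8.50 × 10⁻⁵ + 5.256 × 10⁻⁴ = 4.406 × 10⁻⁴, so Δρ ≈ 0.4512 kg m⁻³.
N² = (g/ρ₀)·Δρ/Δz = g·(Δρ/ρ₀)/Δz = 9.81 × 4.406 × 10⁻⁴ / 73 = 5.9209 × 10⁻⁵ s⁻².
N = √(5.9209 × 10⁻⁵) = 7.6947 × 10⁻³ rad s⁻¹ ≈ 7.69 × 10⁻³ rad s⁻¹.

7.69 × 10⁻³ rad s⁻¹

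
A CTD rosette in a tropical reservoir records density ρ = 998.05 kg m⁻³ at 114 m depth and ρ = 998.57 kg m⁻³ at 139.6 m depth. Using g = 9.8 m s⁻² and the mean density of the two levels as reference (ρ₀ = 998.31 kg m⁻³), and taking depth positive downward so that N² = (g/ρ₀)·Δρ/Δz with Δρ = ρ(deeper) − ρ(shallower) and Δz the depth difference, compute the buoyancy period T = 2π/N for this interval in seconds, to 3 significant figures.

Δρ = 998.57 − 998.05 = 0.52 kg m⁻³ over Δz = 139.6 − 114 = 25.6 m.
N² = (9.8/998.31) × (0.52/25.6) = 1.9940 × 10⁻⁴ s⁻².
N = √(1.9940 × 10⁻⁴) = 0.014121 rad s⁻¹, so T = 2π/N = 444.95 s ≈ 445 s.

445 s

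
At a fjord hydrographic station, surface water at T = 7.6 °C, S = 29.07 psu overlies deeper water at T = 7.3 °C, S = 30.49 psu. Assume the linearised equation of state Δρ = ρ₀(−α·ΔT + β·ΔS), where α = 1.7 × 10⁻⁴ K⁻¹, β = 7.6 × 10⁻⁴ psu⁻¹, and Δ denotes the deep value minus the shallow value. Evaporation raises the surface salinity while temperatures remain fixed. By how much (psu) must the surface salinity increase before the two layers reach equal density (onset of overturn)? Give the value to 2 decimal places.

Neutral buoyancy requires −α(T_deep − T_surf) + β(S_deep − S_surf′) = 0.
S_surf′ = S_deep − (α/β)·ΔT = 30.49 − (1.7 × 10⁻⁴/7.6 × 10⁻⁴)·(-0.3) = 30.5571 psu.
Increase required: 30.5571 − 29.07 = 1.4871 psu.

1.49 psu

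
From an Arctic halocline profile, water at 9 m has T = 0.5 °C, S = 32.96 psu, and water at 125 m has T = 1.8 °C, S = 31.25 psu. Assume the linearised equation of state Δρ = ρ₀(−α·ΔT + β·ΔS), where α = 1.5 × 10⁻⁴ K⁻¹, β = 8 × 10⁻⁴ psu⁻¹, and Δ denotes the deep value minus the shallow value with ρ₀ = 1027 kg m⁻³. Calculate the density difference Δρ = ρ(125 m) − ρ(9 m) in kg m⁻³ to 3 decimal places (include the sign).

-1.605 kg m⁻³

ΔT = +1.3 K, ΔS = -1.71 psu (deep − shallow).
Δρ/ρ₀ = −(1.5 × 10⁻⁴)(+1.3) + (8 × 10⁻⁴)(-1.71) = -1.563 × 10⁻³.
Δρ = 1027 × (-1.563 × 10⁻³) = -1.605 kg m⁻³.
Negative Δρ: lighter below, statically unstable.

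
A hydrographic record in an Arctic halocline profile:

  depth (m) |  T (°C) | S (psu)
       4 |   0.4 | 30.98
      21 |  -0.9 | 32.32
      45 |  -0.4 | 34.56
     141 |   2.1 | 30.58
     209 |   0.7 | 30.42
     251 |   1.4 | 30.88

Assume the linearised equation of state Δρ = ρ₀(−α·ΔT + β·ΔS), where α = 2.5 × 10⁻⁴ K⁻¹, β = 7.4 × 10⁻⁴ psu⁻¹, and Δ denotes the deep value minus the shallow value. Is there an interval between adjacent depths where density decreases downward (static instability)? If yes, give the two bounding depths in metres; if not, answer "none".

45–141 m

Evaluate Δρ/ρ₀ = −αΔT + βΔS across each adjacent pair:
  4–21 m: −αΔT+βΔS = −(2.5 × 10⁻⁴)(-1.3)+(7.4 × 10⁻⁴)(+1.34) = 1.3 × 10⁻³ → stable
  21–45 m: −αΔT+βΔS = −(2.5 × 10⁻⁴)(+0.5)+(7.4 × 10⁻⁴)(+2.24) = 1.5 × 10⁻³ → stable
  45–141 m: −αΔT+βΔS = −(2.5 × 10⁻⁴)(+2.5)+(7.4 × 10⁻⁴)(-3.98) = -3.6 × 10⁻³ → UNSTABLE
  141–209 m: −αΔT+βΔS = −(2.5 × 10⁻⁴)(-1.4)+(7.4 × 10⁻⁴)(-0.16) = 2.3 × 10⁻⁴ → stable
  209–251 m: −αΔT+βΔS = −(2.5 × 10⁻⁴)(+0.7)+(7.4 × 10⁻⁴)(+0.46) = 1.7 × 10⁻⁴ → stable
The 45–141 m interval has Δρ < 0: lighter water underlies denser water.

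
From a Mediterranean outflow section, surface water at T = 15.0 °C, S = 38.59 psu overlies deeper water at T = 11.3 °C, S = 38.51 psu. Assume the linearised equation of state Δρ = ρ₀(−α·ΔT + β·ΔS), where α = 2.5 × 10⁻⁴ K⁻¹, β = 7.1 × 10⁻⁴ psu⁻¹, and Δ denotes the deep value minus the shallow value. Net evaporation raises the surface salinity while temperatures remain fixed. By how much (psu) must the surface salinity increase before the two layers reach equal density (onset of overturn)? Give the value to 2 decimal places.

1.22 psu

Neutral buoyancy requires −α(T_deep − T_surf) + β(S_deep − S_surf′) = 0.
S_surf′ = S_deep − (α/β)·ΔT = 38.51 − (2.5 × 10⁻⁴/7.1 × 10⁻⁴)·(-3.7) = 39.8128 psu.
Increase required: 39.8128 − 38.59 = 1.2228 psu.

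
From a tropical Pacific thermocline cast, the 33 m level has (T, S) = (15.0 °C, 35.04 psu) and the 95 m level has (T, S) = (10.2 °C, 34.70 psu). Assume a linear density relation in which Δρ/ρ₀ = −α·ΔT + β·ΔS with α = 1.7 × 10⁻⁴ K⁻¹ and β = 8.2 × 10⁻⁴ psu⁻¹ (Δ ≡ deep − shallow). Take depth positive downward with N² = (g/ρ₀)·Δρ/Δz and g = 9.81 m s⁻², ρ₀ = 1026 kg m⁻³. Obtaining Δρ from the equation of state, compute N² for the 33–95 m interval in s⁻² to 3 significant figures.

8.50 × 10⁻⁵ s⁻²

ΔT = -4.8 K, ΔS = -0.34 psu (deep − shallow).
Δρ/ρ₀ = −αΔT + βΔS = 8.16 × 10⁻⁴ − 2.788 × 10⁻⁴ = 5.372 × 10⁻⁴, so Δρ ≈ 0.5512 kg m⁻³.
N² = (g/ρ₀)·Δρ/Δz = g·(Δρ/ρ₀)/Δz = 9.81 × 5.372 × 10⁻⁴ / 62 = 8.4999 × 10⁻⁵ s⁻² ≈ 8.50 × 10⁻⁵ s⁻².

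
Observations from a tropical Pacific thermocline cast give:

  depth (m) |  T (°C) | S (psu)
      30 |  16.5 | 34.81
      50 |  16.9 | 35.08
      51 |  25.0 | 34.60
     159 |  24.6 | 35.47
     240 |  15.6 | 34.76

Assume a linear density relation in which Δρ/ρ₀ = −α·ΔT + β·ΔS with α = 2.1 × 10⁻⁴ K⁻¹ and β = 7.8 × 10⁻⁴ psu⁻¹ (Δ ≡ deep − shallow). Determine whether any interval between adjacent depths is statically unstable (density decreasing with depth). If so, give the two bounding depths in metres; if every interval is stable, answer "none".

Evaluate Δρ/ρ₀ = −αΔT + βΔS across each adjacent pair:
  30–50 m: −αΔT+βΔS = −(2.1 × 10⁻⁴)(+0.4)+(7.8 × 10⁻⁴)(+0.27) = 1.3 × 10⁻⁴ → stable
  50–51 m: −αΔT+βΔS = −(2.1 × 10⁻⁴)(+8.1)+(7.8 × 10⁻⁴)(-0.48) = -2.1 × 10⁻³ → UNSTABLE
  51–159 m: −αΔT+βΔS = −(2.1 × 10⁻⁴)(-0.4)+(7.8 × 10⁻⁴)(+0.87) = 7.6 × 10⁻⁴ → stable
  159–240 m: −αΔT+βΔS = −(2.1 × 10⁻⁴)(-9.0)+(7.8 × 10⁻⁴)(-0.71) = 1.3 × 10⁻³ → stable
The 50–51 m interval has Δρ < 0: lighter water underlies denser water.

50–51 m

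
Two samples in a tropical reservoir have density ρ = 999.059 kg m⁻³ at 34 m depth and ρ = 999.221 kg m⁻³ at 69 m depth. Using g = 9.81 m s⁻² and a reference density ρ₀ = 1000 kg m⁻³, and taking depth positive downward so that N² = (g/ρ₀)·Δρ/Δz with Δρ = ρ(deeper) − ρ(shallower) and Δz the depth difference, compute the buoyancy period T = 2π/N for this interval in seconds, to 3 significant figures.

932 s

Δρ = 999.221 − 999.059 = 0.162 kg m⁻³ over Δz = 69 − 34 = 35 m.
N² = (9.81/1000) × (0.162/35) = 4.5406 × 10⁻⁵ s⁻².
N = √(4.5406 × 10⁻⁵) = 6.7384 × 10⁻³ rad s⁻¹, so T = 2π/N = 932.44 s ≈ 932 s.
Since Δρ > 0 the layer is stably stratified.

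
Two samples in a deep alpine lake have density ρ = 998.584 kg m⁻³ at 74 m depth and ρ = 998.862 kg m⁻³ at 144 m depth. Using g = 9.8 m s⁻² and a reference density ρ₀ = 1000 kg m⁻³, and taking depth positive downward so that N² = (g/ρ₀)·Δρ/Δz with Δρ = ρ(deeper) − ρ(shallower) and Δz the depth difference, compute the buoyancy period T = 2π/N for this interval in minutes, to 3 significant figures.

16.8 min

Δρ = 998.862 − 998.584 = 0.278 kg m⁻³ over Δz = 144 − 74 = 70 m.
N² = (9.8/1000) × (0.278/70) = 3.8920 × 10⁻⁵ s⁻².
N = √(3.8920 × 10⁻⁵) = 6.2386 × 10⁻³ rad s⁻¹, so T = 2π/N = 1.0071 × 10³ s = 16.785 min ≈ 16.8 min.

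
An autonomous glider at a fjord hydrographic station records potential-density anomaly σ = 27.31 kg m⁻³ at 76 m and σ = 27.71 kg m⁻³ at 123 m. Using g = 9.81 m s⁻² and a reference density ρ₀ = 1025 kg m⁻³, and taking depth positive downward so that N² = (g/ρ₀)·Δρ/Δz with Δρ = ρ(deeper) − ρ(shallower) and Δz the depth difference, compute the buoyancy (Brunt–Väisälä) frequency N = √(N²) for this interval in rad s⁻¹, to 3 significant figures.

9.03 × 10⁻³ rad s⁻¹

Δρ = 1027.71 − 1027.31 = 0.40 kg m⁻³ over Δz = 123 − 76 = 47 m.
N² = (9.81/1025) × (0.40/47) = 8.1453 × 10⁻⁵ s⁻².
N = √(8.1453 × 10⁻⁵) = 9.0251 × 10⁻³ rad s⁻¹ ≈ 9.03 × 10⁻³ rad s⁻¹.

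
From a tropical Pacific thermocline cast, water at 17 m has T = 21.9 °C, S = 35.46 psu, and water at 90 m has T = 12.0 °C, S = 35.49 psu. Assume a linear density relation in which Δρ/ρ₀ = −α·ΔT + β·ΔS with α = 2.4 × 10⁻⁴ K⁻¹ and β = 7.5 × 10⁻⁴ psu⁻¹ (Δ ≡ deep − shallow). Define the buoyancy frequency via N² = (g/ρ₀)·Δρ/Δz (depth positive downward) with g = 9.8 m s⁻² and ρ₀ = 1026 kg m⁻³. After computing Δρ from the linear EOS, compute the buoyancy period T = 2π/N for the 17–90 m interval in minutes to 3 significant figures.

5.84 min

ΔT = -9.9 K, ΔS = +0.03 psu (deep − shallow).
Δρ/ρ₀ = −αΔT + βΔS = 2.376 × 10⁻³ + 2.25 × 10⁻⁵ = 2.3985 × 10⁻³, so Δρ ≈ 2.461 kg m⁻³.
N² = (g/ρ₀)·Δρ/Δz = g·(Δρ/ρ₀)/Δz = 9.8 × 2.3985 × 10⁻³ / 73 = 3.2199 × 10⁻⁴ s⁻².
N = √(3.2199 × 10⁻⁴) = 0.017944 rad s⁻¹ → T = 2π/N = 350.16 s = 5.8360 min ≈ 5.84 min.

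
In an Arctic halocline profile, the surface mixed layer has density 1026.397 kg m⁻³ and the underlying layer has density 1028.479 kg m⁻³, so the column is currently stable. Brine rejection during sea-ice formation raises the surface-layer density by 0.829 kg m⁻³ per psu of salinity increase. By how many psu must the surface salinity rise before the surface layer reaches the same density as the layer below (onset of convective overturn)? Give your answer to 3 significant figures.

Density deficit of the surface layer: 1028.479 − 1026.397 = 2.082 kg m⁻³.
Required change = 2.082 / 0.829 = 2.51 psu.

2.51 psu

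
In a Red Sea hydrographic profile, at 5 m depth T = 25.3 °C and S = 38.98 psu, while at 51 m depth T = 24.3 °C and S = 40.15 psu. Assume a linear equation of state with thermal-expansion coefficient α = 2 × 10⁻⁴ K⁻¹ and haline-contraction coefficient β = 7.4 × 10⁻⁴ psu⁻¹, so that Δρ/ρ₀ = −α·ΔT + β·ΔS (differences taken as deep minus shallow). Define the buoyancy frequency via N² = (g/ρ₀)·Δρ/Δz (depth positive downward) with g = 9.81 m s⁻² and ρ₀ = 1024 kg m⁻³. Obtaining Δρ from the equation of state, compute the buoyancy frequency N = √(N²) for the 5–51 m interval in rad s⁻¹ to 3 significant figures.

0.0151 rad s⁻¹

ΔT = -1.0 K, ΔS = +1.17 psu (deep − shallow).
Δρ/ρ₀ = −αΔT + βΔS = 2.00 × 10⁻⁴ + 8.658 × 10⁻⁴ = 1.0658 × 10⁻³, so Δρ ≈ 1.091 kg m⁻³.
N² = (g/ρ₀)·Δρ/Δz = g·(Δρ/ρ₀)/Δz = 9.81 × 1.0658 × 10⁻³ / 46 = 2.2729 × 10⁻⁴ s⁻².
N = √(2.2729 × 10⁻⁴) = 0.015076 rad s⁻¹ ≈ 0.0151 rad s⁻¹.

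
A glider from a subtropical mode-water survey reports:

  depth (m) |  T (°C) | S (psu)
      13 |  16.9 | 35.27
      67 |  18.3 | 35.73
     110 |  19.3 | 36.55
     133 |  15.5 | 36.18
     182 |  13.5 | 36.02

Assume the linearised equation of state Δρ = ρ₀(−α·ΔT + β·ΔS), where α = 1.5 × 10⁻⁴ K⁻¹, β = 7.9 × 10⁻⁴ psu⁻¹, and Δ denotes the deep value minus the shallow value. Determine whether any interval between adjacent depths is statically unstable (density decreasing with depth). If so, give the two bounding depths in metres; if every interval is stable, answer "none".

Evaluate Δρ/ρ₀ = −αΔT + βΔS across each adjacent pair:
  13–67 m: −αΔT+βΔS = −(1.5 × 10⁻⁴)(+1.4)+(7.9 × 10⁻⁴)(+0.46) = 1.5 × 10⁻⁴ → stable
  67–110 m: −αΔT+βΔS = −(1.5 × 10⁻⁴)(+1.0)+(7.9 × 10⁻⁴)(+0.82) = 5.0 × 10⁻⁴ → stable
  110–133 m: −αΔT+βΔS = −(1.5 × 10⁻⁴)(-3.8)+(7.9 × 10⁻⁴)(-0.37) = 2.8 × 10⁻⁴ → stable
  133–182 m: −αΔT+βΔS = −(1.5 × 10⁻⁴)(-2.0)+(7.9 × 10⁻⁴)(-0.16) = 1.7 × 10⁻⁴ → stable
Every interval has Δρ > 0: the column is stably stratified throughout.

none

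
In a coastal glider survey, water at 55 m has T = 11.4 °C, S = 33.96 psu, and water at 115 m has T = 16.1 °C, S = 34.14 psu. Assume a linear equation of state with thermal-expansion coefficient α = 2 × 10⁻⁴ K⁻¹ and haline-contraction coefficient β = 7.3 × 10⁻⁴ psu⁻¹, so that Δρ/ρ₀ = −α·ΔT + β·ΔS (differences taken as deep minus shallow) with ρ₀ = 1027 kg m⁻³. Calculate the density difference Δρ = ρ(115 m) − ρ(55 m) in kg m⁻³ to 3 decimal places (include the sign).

ΔT = +4.7 K, ΔS = +0.18 psu (deep − shallow).
Δρ/ρ₀ = −(2 × 10⁻⁴)(+4.7) + (7.3 × 10⁻⁴)(+0.18) = -8.086 × 10⁻⁴.
Δρ = 1027 × (-8.086 × 10⁻⁴) = -0.830 kg m⁻³.
Negative Δρ: lighter below, statically unstable.

-0.830 kg m⁻³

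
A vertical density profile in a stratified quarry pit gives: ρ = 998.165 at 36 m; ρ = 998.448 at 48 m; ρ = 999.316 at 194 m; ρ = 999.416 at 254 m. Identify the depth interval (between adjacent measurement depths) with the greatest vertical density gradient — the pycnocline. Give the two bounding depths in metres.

36–48 m

Compute the density gradient over each adjacent pair:
  36–48 m: Δρ/Δz = 0.283/12 = 0.024 kg m⁻⁴
  48–194 m: Δρ/Δz = 0.868/146 = 5.9 × 10⁻³ kg m⁻⁴
  194–254 m: Δρ/Δz = 0.100/60 = 1.7 × 10⁻³ kg m⁻⁴
The largest gradient is in the 36–48 m interval — the pycnocline.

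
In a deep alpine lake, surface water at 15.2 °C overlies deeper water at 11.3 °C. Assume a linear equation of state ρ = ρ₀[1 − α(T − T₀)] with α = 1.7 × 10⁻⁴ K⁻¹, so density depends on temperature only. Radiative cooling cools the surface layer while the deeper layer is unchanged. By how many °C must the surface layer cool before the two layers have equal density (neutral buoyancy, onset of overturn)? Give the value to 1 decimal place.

With temperature the only control, equal density requires T_surf′ = T_deep.
T_surf′ = 11.3 °C.
Cooling required: 15.2 − 11.3 = 3.9 °C.

3.9 °C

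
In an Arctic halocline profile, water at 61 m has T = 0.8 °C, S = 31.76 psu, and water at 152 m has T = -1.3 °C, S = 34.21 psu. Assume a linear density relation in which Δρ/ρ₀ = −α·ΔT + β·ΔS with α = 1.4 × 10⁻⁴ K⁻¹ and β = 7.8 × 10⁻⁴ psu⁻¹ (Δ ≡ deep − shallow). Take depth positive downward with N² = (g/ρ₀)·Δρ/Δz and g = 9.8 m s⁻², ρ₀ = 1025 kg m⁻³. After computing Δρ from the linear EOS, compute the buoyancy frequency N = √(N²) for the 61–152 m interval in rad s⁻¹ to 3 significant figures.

ΔT = -2.1 K, ΔS = +2.45 psu (deep − shallow).
Δρ/ρ₀ = −αΔT + βΔS = 2.94 × 10⁻⁴ + 1.911 × 10⁻³ = 2.205 × 10⁻³, so Δρ ≈ 2.260 kg m⁻³.
N² = (g/ρ₀)·Δρ/Δz = g·(Δρ/ρ₀)/Δz = 9.8 × 2.205 × 10⁻³ / 91 = 2.3746 × 10⁻⁴ s⁻².
N = √(2.3746 × 10⁻⁴) = 0.015410 rad s⁻¹ ≈ 0.0154 rad s⁻¹.

0.0154 rad s⁻¹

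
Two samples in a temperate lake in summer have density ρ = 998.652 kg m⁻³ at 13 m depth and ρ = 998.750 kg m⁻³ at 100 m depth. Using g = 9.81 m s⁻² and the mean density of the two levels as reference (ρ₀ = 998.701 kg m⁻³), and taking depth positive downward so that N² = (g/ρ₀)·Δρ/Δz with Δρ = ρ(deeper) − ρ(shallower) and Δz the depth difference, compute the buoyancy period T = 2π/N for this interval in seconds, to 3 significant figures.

Δρ = 998.750 − 998.652 = 0.098 kg m⁻³ over Δz = 100 − 13 = 87 m.
N² = (9.81/998.701) × (0.098/87) = 1.1065 × 10⁻⁵ s⁻².
N = √(1.1065 × 10⁻⁵) = 3.3264 × 10⁻³ rad s⁻¹, so T = 2π/N = 1.8889 × 10³ s ≈ 1.89 × 10³ s.

1.89 × 10³ s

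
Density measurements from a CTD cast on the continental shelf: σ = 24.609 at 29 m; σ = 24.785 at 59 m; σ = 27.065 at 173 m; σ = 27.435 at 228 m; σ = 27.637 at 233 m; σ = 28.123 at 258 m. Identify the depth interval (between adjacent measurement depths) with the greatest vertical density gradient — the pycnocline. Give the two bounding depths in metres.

Compute the density gradient over each adjacent pair:
  29–59 m: Δρ/Δz = 0.176/30 = 5.9 × 10⁻³ kg m⁻⁴
  59–173 m: Δρ/Δz = 2.280/114 = 0.020 kg m⁻⁴
  173–228 m: Δρ/Δz = 0.370/55 = 6.7 × 10⁻³ kg m⁻⁴
  228–233 m: Δρ/Δz = 0.202/5 = 0.040 kg m⁻⁴
  233–258 m: Δρ/Δz = 0.486/25 = 0.019 kg m⁻⁴
The largest gradient is in the 228–233 m interval — the pycnocline.

228–233 m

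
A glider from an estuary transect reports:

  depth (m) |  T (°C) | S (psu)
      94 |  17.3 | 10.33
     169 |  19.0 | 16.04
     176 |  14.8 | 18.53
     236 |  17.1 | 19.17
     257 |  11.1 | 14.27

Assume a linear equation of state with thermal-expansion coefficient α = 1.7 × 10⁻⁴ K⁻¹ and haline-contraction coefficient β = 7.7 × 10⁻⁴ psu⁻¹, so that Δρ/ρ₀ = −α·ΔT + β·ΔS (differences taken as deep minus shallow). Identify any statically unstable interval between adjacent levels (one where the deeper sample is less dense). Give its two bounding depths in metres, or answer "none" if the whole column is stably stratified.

Evaluate Δρ/ρ₀ = −αΔT + βΔS across each adjacent pair:
  94–169 m: −αΔT+βΔS = −(1.7 × 10⁻⁴)(+1.7)+(7.7 × 10⁻⁴)(+5.71) = 4.1 × 10⁻³ → stable
  169–176 m: −αΔT+βΔS = −(1.7 × 10⁻⁴)(-4.2)+(7.7 × 10⁻⁴)(+2.49) = 2.6 × 10⁻³ → stable
  176–236 m: −αΔT+βΔS = −(1.7 × 10⁻⁴)(+2.3)+(7.7 × 10⁻⁴)(+0.64) = 1.0 × 10⁻⁴ → stable
  236–257 m: −αΔT+βΔS = −(1.7 × 10⁻⁴)(-6.0)+(7.7 × 10⁻⁴)(-4.90) = -2.8 × 10⁻³ → UNSTABLE
The 236–257 m interval has Δρ < 0: lighter water underlies denser water.

236–257 m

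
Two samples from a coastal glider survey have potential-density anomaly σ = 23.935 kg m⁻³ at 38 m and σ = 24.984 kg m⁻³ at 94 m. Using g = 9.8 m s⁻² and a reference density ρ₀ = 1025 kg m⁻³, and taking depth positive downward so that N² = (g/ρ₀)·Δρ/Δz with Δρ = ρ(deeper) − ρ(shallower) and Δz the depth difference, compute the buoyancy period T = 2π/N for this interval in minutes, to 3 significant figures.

7.82 min

Δρ = 1024.984 − 1023.935 = 1.049 kg m⁻³ over Δz = 94 − 38 = 56 m.
N² = (9.8/1025) × (1.049/56) = 1.7910 × 10⁻⁴ s⁻².
N = √(1.7910 × 10⁻⁴) = 0.013383 rad s⁻¹, so T = 2π/N = 469.49 s = 7.8248 min ≈ 7.82 min.
A positive N² confirms static stability across the interval.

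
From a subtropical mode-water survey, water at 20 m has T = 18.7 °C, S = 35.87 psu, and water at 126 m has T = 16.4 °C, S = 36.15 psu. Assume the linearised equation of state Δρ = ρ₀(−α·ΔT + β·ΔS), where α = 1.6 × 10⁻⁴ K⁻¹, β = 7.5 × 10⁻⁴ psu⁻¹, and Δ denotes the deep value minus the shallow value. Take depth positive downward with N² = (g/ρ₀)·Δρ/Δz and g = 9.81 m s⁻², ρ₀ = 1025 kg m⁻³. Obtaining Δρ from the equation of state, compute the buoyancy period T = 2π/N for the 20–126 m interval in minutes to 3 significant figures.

ΔT = -2.3 K, ΔS = +0.28 psu (deep − shallow).
Δρ/ρ₀ = −αΔT + βΔS = 3.68 × 10⁻⁴ + 2.10 × 10⁻⁴ = 5.78 × 10⁻⁴, so Δρ ≈ 0.5925 kg m⁻³.
N² = (g/ρ₀)·Δρ/Δz = g·(Δρ/ρ₀)/Δz = 9.81 × 5.78 × 10⁻⁴ / 106 = 5.3492 × 10⁻⁵ s⁻².
N = √(5.3492 × 10⁻⁵) = 7.3138 × 10⁻³ rad s⁻¹ → T = 2π/N = 859.09 s = 14.318 min ≈ 14.3 min.

14.3 min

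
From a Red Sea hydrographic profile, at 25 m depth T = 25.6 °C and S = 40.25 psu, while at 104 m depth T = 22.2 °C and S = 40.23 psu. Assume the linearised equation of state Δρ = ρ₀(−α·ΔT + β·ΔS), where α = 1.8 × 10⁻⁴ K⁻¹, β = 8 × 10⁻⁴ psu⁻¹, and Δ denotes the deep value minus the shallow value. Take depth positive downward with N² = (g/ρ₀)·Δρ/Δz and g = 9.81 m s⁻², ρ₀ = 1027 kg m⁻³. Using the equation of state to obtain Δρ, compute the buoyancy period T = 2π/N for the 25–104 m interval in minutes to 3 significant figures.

12.2 min

ΔT = -3.4 K, ΔS = -0.02 psu (deep − shallow).
Δρ/ρ₀ = −αΔT + βΔS = 6.12 × 10⁻⁴ − 1.60 × 10⁻⁵ = 5.96 × 10⁻⁴, so Δρ ≈ 0.6121 kg m⁻³.
N² = (g/ρ₀)·Δρ/Δz = g·(Δρ/ρ₀)/Δz = 9.81 × 5.96 × 10⁻⁴ / 79 = 7.4010 × 10⁻⁵ s⁻².
N = √(7.4010 × 10⁻⁵) = 8.6029 × 10⁻³ rad s⁻¹ → T = 2π/N = 730.36 s = 12.173 min ≈ 12.2 min.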